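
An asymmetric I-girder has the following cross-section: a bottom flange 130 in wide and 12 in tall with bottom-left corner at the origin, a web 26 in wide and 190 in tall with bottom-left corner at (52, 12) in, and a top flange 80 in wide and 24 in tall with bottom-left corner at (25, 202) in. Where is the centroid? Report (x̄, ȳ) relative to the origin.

x̄ = 65.00 in, ȳ = 112.69 in

Part | A | x̄ᵢ | ȳᵢ | A·x̄ᵢ | A·ȳᵢ
bottom flange | 1560.00 | 65.00 | 6.00 | 101400.00 | 9360.00
web | 4940.00 | 65.00 | 107.00 | 321100.00 | 528580.00
top flange | 1920.00 | 65.00 | 214.00 | 124800.00 | 410880.00
Σ | 8420.00 |  |  | 547300.00 | 948820.00
x̄ = 547300.00 / 8420.00 = 65.00 in
ȳ = 948820.00 / 8420.00 = 112.69 in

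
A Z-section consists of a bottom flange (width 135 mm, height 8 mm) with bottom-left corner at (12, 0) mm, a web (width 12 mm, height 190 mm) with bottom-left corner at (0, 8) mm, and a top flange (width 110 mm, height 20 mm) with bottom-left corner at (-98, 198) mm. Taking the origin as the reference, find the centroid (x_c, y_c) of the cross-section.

bottom flange: A = 135 × 8 = 1080.00, centroid at (79.50, 4.00).
web: A = 12 × 190 = 2280.00, centroid at (6.00, 103.00).
top flange: A = 110 × 20 = 2200.00, centroid at (-43.00, 208.00).
ΣA = 5560.00 mm²
ΣAx_c = (1080.00)(79.50) + (2280.00)(6.00) + (2200.00)(-43.00) = 4940.00 mm³
ΣAy_c = (1080.00)(4.00) + (2280.00)(103.00) + (2200.00)(208.00) = 696760.00 mm³
x_c = 4940.00 / 5560.00 = 0.89 mm
y_c = 696760.00 / 5560.00 = 125.32 mm

x_c = 0.89 mm, y_c = 125.32 mm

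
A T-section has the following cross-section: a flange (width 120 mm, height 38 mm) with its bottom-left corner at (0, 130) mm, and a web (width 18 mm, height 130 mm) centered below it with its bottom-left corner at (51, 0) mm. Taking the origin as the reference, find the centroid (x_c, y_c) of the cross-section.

Part | A | x̄ᵢ | ȳᵢ | A·x̄ᵢ | A·ȳᵢ
web | 2340.00 | 60.00 | 65.00 | 140400.00 | 152100.00
flange | 4560.00 | 60.00 | 149.00 | 273600.00 | 679440.00
Σ | 6900.00 |  |  | 414000.00 | 831540.00
x_c = 414000.00 / 6900.00 = 60.00 mm
y_c = 831540.00 / 6900.00 = 120.51 mm

x_c = 60.00 mm, y_c = 120.51 mm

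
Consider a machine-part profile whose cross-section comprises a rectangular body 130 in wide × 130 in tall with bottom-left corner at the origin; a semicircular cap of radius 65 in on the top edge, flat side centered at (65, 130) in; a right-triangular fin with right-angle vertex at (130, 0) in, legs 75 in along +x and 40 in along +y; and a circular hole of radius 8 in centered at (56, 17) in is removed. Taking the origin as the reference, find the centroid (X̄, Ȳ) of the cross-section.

rectangular body: A = 130 × 130 = 16900.00, centroid at (65.00, 65.00).
semicircular top: A = ½π·65² = 6636.61, centroid at (65.00, 157.59).
triangular fin: A = ½·75·40 = 1500.00, centroid at (155.00, 13.33).
hole: A = −π·8² = -201.06, centroid at (56.00, 17.00).
ΣA = 24835.55 in²
ΣAX̄ = (16900.00)(65.00) + (6636.61)(65.00) + (1500.00)(155.00) + (-201.06)(56.00) = 1751120.47 in³
ΣAȲ = (16900.00)(65.00) + (6636.61)(157.59) + (1500.00)(13.33) + (-201.06)(17.00) = 2160925.16 in³
X̄ = 1751120.47 / 24835.55 = 70.51 in
Ȳ = 2160925.16 / 24835.55 = 87.01 in

X̄ = 70.51 in, Ȳ = 87.01 in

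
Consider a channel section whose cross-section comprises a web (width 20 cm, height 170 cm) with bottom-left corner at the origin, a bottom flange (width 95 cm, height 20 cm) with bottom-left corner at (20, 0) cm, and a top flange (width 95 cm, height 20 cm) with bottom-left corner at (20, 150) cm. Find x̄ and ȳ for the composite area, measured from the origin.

web: A = 20 × 170 = 3400.00, centroid at (10.00, 85.00).
bottom flange: A = 95 × 20 = 1900.00, centroid at (67.50, 10.00).
top flange: A = 95 × 20 = 1900.00, centroid at (67.50, 160.00).
ΣA = 7200.00 cm², ΣAx̄ = 290500.00 cm³, ΣAȳ = 612000.00 cm³.
x̄ = 290500.00/7200.00 = 40.35 cm; ȳ = 612000.00/7200.00 = 85.00 cm.

x̄ = 40.35 cm, ȳ = 85.00 cm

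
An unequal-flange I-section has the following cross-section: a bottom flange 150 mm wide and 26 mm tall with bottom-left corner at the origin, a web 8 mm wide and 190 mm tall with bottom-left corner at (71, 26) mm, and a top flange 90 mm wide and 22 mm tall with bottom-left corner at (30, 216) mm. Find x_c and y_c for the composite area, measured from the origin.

Part | A | x̄ᵢ | ȳᵢ | A·x̄ᵢ | A·ȳᵢ
bottom flange | 3900.00 | 75.00 | 13.00 | 292500.00 | 50700.00
web | 1520.00 | 75.00 | 121.00 | 114000.00 | 183920.00
top flange | 1980.00 | 75.00 | 227.00 | 148500.00 | 449460.00
Σ | 7400.00 |  |  | 555000.00 | 684080.00
x_c = 555000.00 / 7400.00 = 75.00 mm
y_c = 684080.00 / 7400.00 = 92.44 mm

x_c = 75.00 mm, y_c = 92.44 mm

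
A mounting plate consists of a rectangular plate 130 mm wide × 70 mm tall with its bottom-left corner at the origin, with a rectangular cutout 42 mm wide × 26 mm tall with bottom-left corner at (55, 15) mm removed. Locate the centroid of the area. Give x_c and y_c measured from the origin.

x_c = 63.50 mm, y_c = 35.95 mm

plate: A = 130 × 70 = 9100.00, centroid at (65.00, 35.00).
hole: A = −(42 × 26) = -1092.00, centroid at (76.00, 28.00).
ΣA = 8008.00 mm², ΣAx_c = 508508.00 mm³, ΣAy_c = 287924.00 mm³.
x_c = 508508.00/8008.00 = 63.50 mm; y_c = 287924.00/8008.00 = 35.95 mm.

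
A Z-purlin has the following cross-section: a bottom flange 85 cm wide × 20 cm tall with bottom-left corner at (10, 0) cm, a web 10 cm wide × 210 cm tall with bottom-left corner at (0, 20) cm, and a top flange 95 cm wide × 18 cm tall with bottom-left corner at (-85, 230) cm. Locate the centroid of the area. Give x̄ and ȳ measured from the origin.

x̄ = 6.47 cm, ȳ = 124.90 cm

bottom flange: A = 85 × 20 = 1700.00, centroid at (52.50, 10.00).
web: A = 10 × 210 = 2100.00, centroid at (5.00, 125.00).
top flange: A = 95 × 18 = 1710.00, centroid at (-37.50, 239.00).
ΣA = 5510.00 cm², ΣAx̄ = 35625.00 cm³, ΣAȳ = 688190.00 cm³.
x̄ = 35625.00/5510.00 = 6.47 cm; ȳ = 688190.00/5510.00 = 124.90 cm.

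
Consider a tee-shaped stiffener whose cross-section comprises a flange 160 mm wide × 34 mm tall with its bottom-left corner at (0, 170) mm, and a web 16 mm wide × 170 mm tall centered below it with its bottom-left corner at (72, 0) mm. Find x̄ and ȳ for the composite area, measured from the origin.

web: A = 16 × 170 = 2720.00, centroid at (80.00, 85.00).
flange: A = 160 × 34 = 5440.00, centroid at (80.00, 187.00).
ΣA = 8160.00 mm², ΣAx̄ = 652800.00 mm³, ΣAȳ = 1248480.00 mm³.
x̄ = 652800.00/8160.00 = 80.00 mm; ȳ = 1248480.00/8160.00 = 153.00 mm.

x̄ = 80.00 mm, ȳ = 153.00 mm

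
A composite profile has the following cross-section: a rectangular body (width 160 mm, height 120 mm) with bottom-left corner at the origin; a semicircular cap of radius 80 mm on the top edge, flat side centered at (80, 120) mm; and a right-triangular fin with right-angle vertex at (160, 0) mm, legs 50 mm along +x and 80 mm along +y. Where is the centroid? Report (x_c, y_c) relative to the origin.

x_c = 86.19 mm, y_c = 88.09 mm

rectangular body: A = 160 × 120 = 19200.00, centroid at (80.00, 60.00).
semicircular top: A = ½π·80² = 10053.10, centroid at (80.00, 153.95).
triangular fin: A = ½·50·80 = 2000.00, centroid at (176.67, 26.67).
ΣA = 31253.10 mm², ΣAx_c = 2693581.05 mm³, ΣAy_c = 2753038.25 mm³.
x_c = 2693581.05/31253.10 = 86.19 mm; y_c = 2753038.25/31253.10 = 88.09 mm.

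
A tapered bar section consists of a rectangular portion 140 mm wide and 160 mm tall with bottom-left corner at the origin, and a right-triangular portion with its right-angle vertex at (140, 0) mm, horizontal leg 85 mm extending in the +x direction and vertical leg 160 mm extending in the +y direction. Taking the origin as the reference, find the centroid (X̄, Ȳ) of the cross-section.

rectangular portion: A = 140 × 160 = 22400.00, centroid at (70.00, 80.00).
triangular portion: A = ½·85·160 = 6800.00, centroid at (168.33, 53.33).
ΣA = 29200.00 mm², ΣAX̄ = 2712666.67 mm³, ΣAȲ = 2154666.67 mm³.
X̄ = 2712666.67/29200.00 = 92.90 mm; Ȳ = 2154666.67/29200.00 = 73.79 mm.

X̄ = 92.90 mm, Ȳ = 73.79 mm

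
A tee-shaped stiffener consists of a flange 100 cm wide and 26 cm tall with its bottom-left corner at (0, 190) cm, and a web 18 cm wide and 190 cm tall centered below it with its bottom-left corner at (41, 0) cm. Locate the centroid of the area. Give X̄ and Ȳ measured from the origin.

X̄ = 50.00 cm, Ȳ = 141.64 cm

web: A = 18 × 190 = 3420.00, centroid at (50.00, 95.00).
flange: A = 100 × 26 = 2600.00, centroid at (50.00, 203.00).
ΣA = 6020.00 cm², ΣAX̄ = 301000.00 cm³, ΣAȲ = 852700.00 cm³.
X̄ = 301000.00/6020.00 = 50.00 cm; Ȳ = 852700.00/6020.00 = 141.64 cm.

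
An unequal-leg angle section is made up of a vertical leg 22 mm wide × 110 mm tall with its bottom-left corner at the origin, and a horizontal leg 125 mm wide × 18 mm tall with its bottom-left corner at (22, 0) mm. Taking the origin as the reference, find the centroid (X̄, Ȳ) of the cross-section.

X̄ = 46.41 mm, Ȳ = 32.84 mm

vertical leg: A = 22 × 110 = 2420.00, centroid at (11.00, 55.00).
horizontal leg: A = 125 × 18 = 2250.00, centroid at (84.50, 9.00).
ΣA = 4670.00 mm², ΣAX̄ = 216745.00 mm³, ΣAȲ = 153350.00 mm³.
X̄ = 216745.00/4670.00 = 46.41 mm; Ȳ = 153350.00/4670.00 = 32.84 mm.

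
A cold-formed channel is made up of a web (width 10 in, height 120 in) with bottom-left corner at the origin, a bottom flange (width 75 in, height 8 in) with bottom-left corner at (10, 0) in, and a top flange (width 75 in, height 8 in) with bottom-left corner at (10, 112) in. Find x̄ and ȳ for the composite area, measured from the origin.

web: A = 10 × 120 = 1200.00, centroid at (5.00, 60.00).
bottom flange: A = 75 × 8 = 600.00, centroid at (47.50, 4.00).
top flange: A = 75 × 8 = 600.00, centroid at (47.50, 116.00).
ΣA = 2400.00 in²
ΣAx̄ = (1200.00)(5.00) + (600.00)(47.50) + (600.00)(47.50) = 63000.00 in³
ΣAȳ = (1200.00)(60.00) + (600.00)(4.00) + (600.00)(116.00) = 144000.00 in³
x̄ = 63000.00 / 2400.00 = 26.25 in
ȳ = 144000.00 / 2400.00 = 60.00 in

x̄ = 26.25 in, ȳ = 60.00 in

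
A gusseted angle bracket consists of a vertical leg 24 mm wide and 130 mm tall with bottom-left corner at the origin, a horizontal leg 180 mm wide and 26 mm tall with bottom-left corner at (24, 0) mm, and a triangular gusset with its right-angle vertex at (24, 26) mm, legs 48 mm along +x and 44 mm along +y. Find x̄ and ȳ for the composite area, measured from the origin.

Part | A | x̄ᵢ | ȳᵢ | A·x̄ᵢ | A·ȳᵢ
vertical leg | 3120.00 | 12.00 | 65.00 | 37440.00 | 202800.00
horizontal leg | 4680.00 | 114.00 | 13.00 | 533520.00 | 60840.00
gusset | 1056.00 | 40.00 | 40.67 | 42240.00 | 42944.00
Σ | 8856.00 |  |  | 613200.00 | 306584.00
x̄ = 613200.00 / 8856.00 = 69.24 mm
ȳ = 306584.00 / 8856.00 = 34.62 mm

x̄ = 69.24 mm, ȳ = 34.62 mm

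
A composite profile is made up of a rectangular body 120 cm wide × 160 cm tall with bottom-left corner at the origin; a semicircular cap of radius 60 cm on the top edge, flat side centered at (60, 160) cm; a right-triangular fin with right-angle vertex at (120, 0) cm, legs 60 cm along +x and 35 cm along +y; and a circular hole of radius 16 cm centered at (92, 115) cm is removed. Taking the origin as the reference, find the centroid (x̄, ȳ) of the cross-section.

x̄ = 62.32 cm, ȳ = 99.78 cm

rectangular body: A = 120 × 160 = 19200.00, centroid at (60.00, 80.00).
semicircular top: A = ½π·60² = 5654.87, centroid at (60.00, 185.46).
triangular fin: A = ½·60·35 = 1050.00, centroid at (140.00, 11.67).
hole: A = −π·16² = -804.25, centroid at (92.00, 115.00).
ΣA = 25100.62 cm², ΣAx̄ = 1564301.22 cm³, ΣAȳ = 2504540.20 cm³.
x̄ = 1564301.22/25100.62 = 62.32 cm; ȳ = 2504540.20/25100.62 = 99.78 cm.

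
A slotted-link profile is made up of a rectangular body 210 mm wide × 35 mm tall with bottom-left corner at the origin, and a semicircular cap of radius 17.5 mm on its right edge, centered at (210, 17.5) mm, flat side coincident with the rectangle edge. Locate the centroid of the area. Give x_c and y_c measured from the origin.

rectangular body: A = 210 × 35 = 7350.00, centroid at (105.00, 17.50).
semicircular end: A = ½π·17.5² = 481.06, centroid at (217.43, 17.50).
ΣA = 7831.06 mm², ΣAx_c = 876344.76 mm³, ΣAy_c = 137043.49 mm³.
x_c = 876344.76/7831.06 = 111.91 mm; y_c = 137043.49/7831.06 = 17.50 mm.

x_c = 111.91 mm, y_c = 17.50 mm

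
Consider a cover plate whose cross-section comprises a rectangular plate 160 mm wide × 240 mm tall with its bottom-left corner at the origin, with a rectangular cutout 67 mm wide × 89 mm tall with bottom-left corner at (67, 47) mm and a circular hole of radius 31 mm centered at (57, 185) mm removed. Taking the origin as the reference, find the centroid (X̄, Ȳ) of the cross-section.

X̄ = 78.21 mm, Ȳ = 119.11 mm

plate: A = 160 × 240 = 38400.00, centroid at (80.00, 120.00).
hole 1: A = −(67 × 89) = -5963.00, centroid at (100.50, 91.50).
hole 2: A = −π·31² = -3019.07, centroid at (57.00, 185.00).
ΣA = 29417.93 mm², ΣAX̄ = 2300631.48 mm³, ΣAȲ = 3503857.45 mm³.
X̄ = 2300631.48/29417.93 = 78.21 mm; Ȳ = 3503857.45/29417.93 = 119.11 mm.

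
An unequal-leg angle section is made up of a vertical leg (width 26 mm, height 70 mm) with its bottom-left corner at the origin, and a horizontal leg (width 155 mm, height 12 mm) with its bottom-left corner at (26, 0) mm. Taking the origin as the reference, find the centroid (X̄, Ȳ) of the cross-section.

X̄ = 58.74 mm, Ȳ = 20.34 mm

vertical leg: A = 26 × 70 = 1820.00, centroid at (13.00, 35.00).
horizontal leg: A = 155 × 12 = 1860.00, centroid at (103.50, 6.00).
ΣA = 3680.00 mm²
ΣAX̄ = (1820.00)(13.00) + (1860.00)(103.50) = 216170.00 mm³
ΣAȲ = (1820.00)(35.00) + (1860.00)(6.00) = 74860.00 mm³
X̄ = 216170.00 / 3680.00 = 58.74 mm
Ȳ = 74860.00 / 3680.00 = 20.34 mm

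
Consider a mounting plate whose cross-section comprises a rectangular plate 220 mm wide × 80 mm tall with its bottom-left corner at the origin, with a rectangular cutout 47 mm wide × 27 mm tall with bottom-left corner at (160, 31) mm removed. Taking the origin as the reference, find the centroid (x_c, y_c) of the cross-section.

x_c = 104.29 mm, y_c = 39.65 mm

plate: A = 220 × 80 = 17600.00, centroid at (110.00, 40.00).
hole: A = −(47 × 27) = -1269.00, centroid at (183.50, 44.50).
ΣA = 16331.00 mm², ΣAx_c = 1703138.50 mm³, ΣAy_c = 647529.50 mm³.
x_c = 1703138.50/16331.00 = 104.29 mm; y_c = 647529.50/16331.00 = 39.65 mm.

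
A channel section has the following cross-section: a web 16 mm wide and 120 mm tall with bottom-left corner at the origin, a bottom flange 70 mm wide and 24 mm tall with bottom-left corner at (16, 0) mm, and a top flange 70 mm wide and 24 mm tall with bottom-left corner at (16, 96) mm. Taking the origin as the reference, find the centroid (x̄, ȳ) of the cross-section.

web: A = 16 × 120 = 1920.00, centroid at (8.00, 60.00).
bottom flange: A = 70 × 24 = 1680.00, centroid at (51.00, 12.00).
top flange: A = 70 × 24 = 1680.00, centroid at (51.00, 108.00).
ΣA = 5280.00 mm², ΣAx̄ = 186720.00 mm³, ΣAȳ = 316800.00 mm³.
x̄ = 186720.00/5280.00 = 35.36 mm; ȳ = 316800.00/5280.00 = 60.00 mm.

x̄ = 35.36 mm, ȳ = 60.00 mm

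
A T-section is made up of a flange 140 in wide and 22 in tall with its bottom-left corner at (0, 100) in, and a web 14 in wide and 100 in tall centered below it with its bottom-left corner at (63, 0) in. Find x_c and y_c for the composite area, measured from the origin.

x_c = 70.00 in, y_c = 91.94 in

web: A = 14 × 100 = 1400.00, centroid at (70.00, 50.00).
flange: A = 140 × 22 = 3080.00, centroid at (70.00, 111.00).
ΣA = 4480.00 in², ΣAx_c = 313600.00 in³, ΣAy_c = 411880.00 in³.
x_c = 313600.00/4480.00 = 70.00 in; y_c = 411880.00/4480.00 = 91.94 in.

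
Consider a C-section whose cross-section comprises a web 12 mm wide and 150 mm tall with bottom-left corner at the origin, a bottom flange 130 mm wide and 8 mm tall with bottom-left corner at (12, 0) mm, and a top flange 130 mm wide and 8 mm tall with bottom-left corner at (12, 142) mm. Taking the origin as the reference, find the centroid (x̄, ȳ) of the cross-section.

x̄ = 44.06 mm, ȳ = 75.00 mm

web: A = 12 × 150 = 1800.00, centroid at (6.00, 75.00).
bottom flange: A = 130 × 8 = 1040.00, centroid at (77.00, 4.00).
top flange: A = 130 × 8 = 1040.00, centroid at (77.00, 146.00).
ΣA = 3880.00 mm², ΣAx̄ = 170960.00 mm³, ΣAȳ = 291000.00 mm³.
x̄ = 170960.00/3880.00 = 44.06 mm; ȳ = 291000.00/3880.00 = 75.00 mm.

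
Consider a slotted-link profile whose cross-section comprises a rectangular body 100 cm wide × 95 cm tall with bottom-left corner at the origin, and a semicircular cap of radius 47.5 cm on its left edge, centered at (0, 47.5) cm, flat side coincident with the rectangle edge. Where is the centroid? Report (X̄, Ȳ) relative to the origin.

X̄ = 30.94 cm, Ȳ = 47.50 cm

rectangular body: A = 100 × 95 = 9500.00, centroid at (50.00, 47.50).
semicircular end: A = ½π·47.5² = 3544.11, centroid at (-20.16, 47.50).
ΣA = 13044.11 cm², ΣAX̄ = 403552.08 cm³, ΣAȲ = 619595.19 cm³.
X̄ = 403552.08/13044.11 = 30.94 cm; Ȳ = 619595.19/13044.11 = 47.50 cm.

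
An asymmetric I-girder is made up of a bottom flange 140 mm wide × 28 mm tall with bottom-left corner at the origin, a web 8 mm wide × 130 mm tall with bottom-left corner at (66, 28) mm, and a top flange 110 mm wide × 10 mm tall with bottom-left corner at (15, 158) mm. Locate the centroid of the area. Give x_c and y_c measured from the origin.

bottom flange: A = 140 × 28 = 3920.00, centroid at (70.00, 14.00).
web: A = 8 × 130 = 1040.00, centroid at (70.00, 93.00).
top flange: A = 110 × 10 = 1100.00, centroid at (70.00, 163.00).
ΣA = 6060.00 mm²
ΣAx_c = (3920.00)(70.00) + (1040.00)(70.00) + (1100.00)(70.00) = 424200.00 mm³
ΣAy_c = (3920.00)(14.00) + (1040.00)(93.00) + (1100.00)(163.00) = 330900.00 mm³
x_c = 424200.00 / 6060.00 = 70.00 mm
y_c = 330900.00 / 6060.00 = 54.60 mm

x_c = 70.00 mm, y_c = 54.60 mm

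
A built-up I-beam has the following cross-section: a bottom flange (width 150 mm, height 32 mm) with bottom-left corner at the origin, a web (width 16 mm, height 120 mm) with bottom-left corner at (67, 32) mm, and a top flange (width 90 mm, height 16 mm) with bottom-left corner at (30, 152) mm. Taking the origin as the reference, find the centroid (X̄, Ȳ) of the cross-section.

X̄ = 75.00 mm, Ȳ = 59.29 mm

bottom flange: A = 150 × 32 = 4800.00, centroid at (75.00, 16.00).
web: A = 16 × 120 = 1920.00, centroid at (75.00, 92.00).
top flange: A = 90 × 16 = 1440.00, centroid at (75.00, 160.00).
ΣA = 8160.00 mm², ΣAX̄ = 612000.00 mm³, ΣAȲ = 483840.00 mm³.
X̄ = 612000.00/8160.00 = 75.00 mm; Ȳ = 483840.00/8160.00 = 59.29 mm.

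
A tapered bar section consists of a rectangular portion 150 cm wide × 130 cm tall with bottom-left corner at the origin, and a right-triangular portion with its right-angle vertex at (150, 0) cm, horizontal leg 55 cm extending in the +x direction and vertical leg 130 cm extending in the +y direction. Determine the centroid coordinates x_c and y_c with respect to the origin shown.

x_c = 89.46 cm, y_c = 61.64 cm

rectangular portion: A = 150 × 130 = 19500.00, centroid at (75.00, 65.00).
triangular portion: A = ½·55·130 = 3575.00, centroid at (168.33, 43.33).
ΣA = 23075.00 cm²
ΣAx_c = (19500.00)(75.00) + (3575.00)(168.33) = 2064291.67 cm³
ΣAy_c = (19500.00)(65.00) + (3575.00)(43.33) = 1422416.67 cm³
x_c = 2064291.67 / 23075.00 = 89.46 cm
y_c = 1422416.67 / 23075.00 = 61.64 cm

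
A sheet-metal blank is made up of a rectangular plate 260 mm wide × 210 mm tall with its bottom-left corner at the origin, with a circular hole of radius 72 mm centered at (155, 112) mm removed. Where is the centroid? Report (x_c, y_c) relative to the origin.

plate: A = 260 × 210 = 54600.00, centroid at (130.00, 105.00).
hole: A = −π·72² = -16286.02, centroid at (155.00, 112.00).
ΣA = 38313.98 mm²
ΣAx_c = (54600.00)(130.00) + (-16286.02)(155.00) = 4573667.47 mm³
ΣAy_c = (54600.00)(105.00) + (-16286.02)(112.00) = 3908966.17 mm³
x_c = 4573667.47 / 38313.98 = 119.37 mm
y_c = 3908966.17 / 38313.98 = 102.02 mm

x_c = 119.37 mm, y_c = 102.02 mm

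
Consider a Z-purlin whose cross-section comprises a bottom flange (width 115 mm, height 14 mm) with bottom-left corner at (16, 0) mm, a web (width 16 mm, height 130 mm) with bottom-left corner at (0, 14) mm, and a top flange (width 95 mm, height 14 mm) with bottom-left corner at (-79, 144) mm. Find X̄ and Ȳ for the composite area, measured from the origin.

X̄ = 18.54 mm, Ȳ = 74.98 mm

bottom flange: A = 115 × 14 = 1610.00, centroid at (73.50, 7.00).
web: A = 16 × 130 = 2080.00, centroid at (8.00, 79.00).
top flange: A = 95 × 14 = 1330.00, centroid at (-31.50, 151.00).
ΣA = 5020.00 mm²
ΣAX̄ = (1610.00)(73.50) + (2080.00)(8.00) + (1330.00)(-31.50) = 93080.00 mm³
ΣAȲ = (1610.00)(7.00) + (2080.00)(79.00) + (1330.00)(151.00) = 376420.00 mm³
X̄ = 93080.00 / 5020.00 = 18.54 mm
Ȳ = 376420.00 / 5020.00 = 74.98 mm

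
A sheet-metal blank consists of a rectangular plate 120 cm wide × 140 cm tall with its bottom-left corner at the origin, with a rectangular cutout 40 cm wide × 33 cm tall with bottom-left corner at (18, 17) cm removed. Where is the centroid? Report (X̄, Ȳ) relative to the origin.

X̄ = 61.88 cm, Ȳ = 73.11 cm

plate: A = 120 × 140 = 16800.00, centroid at (60.00, 70.00).
hole: A = −(40 × 33) = -1320.00, centroid at (38.00, 33.50).
ΣA = 15480.00 cm², ΣAX̄ = 957840.00 cm³, ΣAȲ = 1131780.00 cm³.
X̄ = 957840.00/15480.00 = 61.88 cm; Ȳ = 1131780.00/15480.00 = 73.11 cm.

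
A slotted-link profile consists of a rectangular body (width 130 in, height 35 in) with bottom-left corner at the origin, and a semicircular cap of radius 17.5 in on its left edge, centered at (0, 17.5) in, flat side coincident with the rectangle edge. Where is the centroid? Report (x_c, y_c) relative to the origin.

Part | A | x̄ᵢ | ȳᵢ | A·x̄ᵢ | A·ȳᵢ
rectangular body | 4550.00 | 65.00 | 17.50 | 295750.00 | 79625.00
semicircular end | 481.06 | -7.43 | 17.50 | -3572.92 | 8418.49
Σ | 5031.06 |  |  | 292177.08 | 88043.49
x_c = 292177.08 / 5031.06 = 58.07 in
y_c = 88043.49 / 5031.06 = 17.50 in

x_c = 58.07 in, y_c = 17.50 in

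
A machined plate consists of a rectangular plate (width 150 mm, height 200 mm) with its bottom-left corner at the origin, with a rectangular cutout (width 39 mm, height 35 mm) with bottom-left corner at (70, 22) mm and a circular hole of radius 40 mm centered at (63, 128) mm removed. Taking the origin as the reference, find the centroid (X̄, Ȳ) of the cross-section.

Part | A | x̄ᵢ | ȳᵢ | A·x̄ᵢ | A·ȳᵢ
plate | 30000.00 | 75.00 | 100.00 | 2250000.00 | 3000000.00
hole 1 | -1365.00 | 89.50 | 39.50 | -122167.50 | -53917.50
hole 2 | -5026.55 | 63.00 | 128.00 | -316672.54 | -643398.18
Σ | 23608.45 |  |  | 1811159.96 | 2302684.32
X̄ = 1811159.96 / 23608.45 = 76.72 mm
Ȳ = 2302684.32 / 23608.45 = 97.54 mm

X̄ = 76.72 mm, Ȳ = 97.54 mm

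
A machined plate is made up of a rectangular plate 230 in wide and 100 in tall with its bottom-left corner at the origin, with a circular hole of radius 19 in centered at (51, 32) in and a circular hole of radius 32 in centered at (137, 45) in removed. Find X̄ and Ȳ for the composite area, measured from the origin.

Part | A | x̄ᵢ | ȳᵢ | A·x̄ᵢ | A·ȳᵢ
plate | 23000.00 | 115.00 | 50.00 | 2645000.00 | 1150000.00
hole 1 | -1134.11 | 51.00 | 32.00 | -57839.86 | -36291.68
hole 2 | -3216.99 | 137.00 | 45.00 | -440727.75 | -144764.59
Σ | 18648.89 |  |  | 2146432.39 | 968943.73
X̄ = 2146432.39 / 18648.89 = 115.10 in
Ȳ = 968943.73 / 18648.89 = 51.96 in

X̄ = 115.10 in, Ȳ = 51.96 in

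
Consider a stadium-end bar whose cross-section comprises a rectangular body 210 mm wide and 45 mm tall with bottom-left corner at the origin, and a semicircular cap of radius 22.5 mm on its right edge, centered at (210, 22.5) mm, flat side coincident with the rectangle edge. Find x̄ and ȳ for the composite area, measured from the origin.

rectangular body: A = 210 × 45 = 9450.00, centroid at (105.00, 22.50).
semicircular end: A = ½π·22.5² = 795.22, centroid at (219.55, 22.50).
ΣA = 10245.22 mm²
ΣAx̄ = (9450.00)(105.00) + (795.22)(219.55) = 1166839.03 mm³
ΣAȳ = (9450.00)(22.50) + (795.22)(22.50) = 230517.35 mm³
x̄ = 1166839.03 / 10245.22 = 113.89 mm
ȳ = 230517.35 / 10245.22 = 22.50 mm

x̄ = 113.89 mm, ȳ = 22.50 mm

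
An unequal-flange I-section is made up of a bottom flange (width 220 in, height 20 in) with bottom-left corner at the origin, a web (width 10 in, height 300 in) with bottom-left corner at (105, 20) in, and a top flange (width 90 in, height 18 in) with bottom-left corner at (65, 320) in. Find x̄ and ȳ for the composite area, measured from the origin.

x̄ = 110.00 in, ȳ = 120.51 in

bottom flange: A = 220 × 20 = 4400.00, centroid at (110.00, 10.00).
web: A = 10 × 300 = 3000.00, centroid at (110.00, 170.00).
top flange: A = 90 × 18 = 1620.00, centroid at (110.00, 329.00).
ΣA = 9020.00 in²
ΣAx̄ = (4400.00)(110.00) + (3000.00)(110.00) + (1620.00)(110.00) = 992200.00 in³
ΣAȳ = (4400.00)(10.00) + (3000.00)(170.00) + (1620.00)(329.00) = 1086980.00 in³
x̄ = 992200.00 / 9020.00 = 110.00 in
ȳ = 1086980.00 / 9020.00 = 120.51 in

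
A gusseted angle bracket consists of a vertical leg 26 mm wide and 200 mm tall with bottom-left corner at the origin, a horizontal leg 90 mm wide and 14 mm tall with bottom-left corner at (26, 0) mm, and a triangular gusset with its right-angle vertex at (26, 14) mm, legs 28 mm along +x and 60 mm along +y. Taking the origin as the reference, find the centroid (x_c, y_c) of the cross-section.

x_c = 25.58 mm, y_c = 76.35 mm

vertical leg: A = 26 × 200 = 5200.00, centroid at (13.00, 100.00).
horizontal leg: A = 90 × 14 = 1260.00, centroid at (71.00, 7.00).
gusset: A = ½·28·60 = 840.00, centroid at (35.33, 34.00).
ΣA = 7300.00 mm²
ΣAx_c = (5200.00)(13.00) + (1260.00)(71.00) + (840.00)(35.33) = 186740.00 mm³
ΣAy_c = (5200.00)(100.00) + (1260.00)(7.00) + (840.00)(34.00) = 557380.00 mm³
x_c = 186740.00 / 7300.00 = 25.58 mm
y_c = 557380.00 / 7300.00 = 76.35 mm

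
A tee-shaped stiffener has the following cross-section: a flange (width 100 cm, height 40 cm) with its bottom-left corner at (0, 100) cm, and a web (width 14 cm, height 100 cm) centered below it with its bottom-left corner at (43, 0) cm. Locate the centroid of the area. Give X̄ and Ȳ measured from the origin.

web: A = 14 × 100 = 1400.00, centroid at (50.00, 50.00).
flange: A = 100 × 40 = 4000.00, centroid at (50.00, 120.00).
ΣA = 5400.00 cm²
ΣAX̄ = (1400.00)(50.00) + (4000.00)(50.00) = 270000.00 cm³
ΣAȲ = (1400.00)(50.00) + (4000.00)(120.00) = 550000.00 cm³
X̄ = 270000.00 / 5400.00 = 50.00 cm
Ȳ = 550000.00 / 5400.00 = 101.85 cm

X̄ = 50.00 cm, Ȳ = 101.85 cm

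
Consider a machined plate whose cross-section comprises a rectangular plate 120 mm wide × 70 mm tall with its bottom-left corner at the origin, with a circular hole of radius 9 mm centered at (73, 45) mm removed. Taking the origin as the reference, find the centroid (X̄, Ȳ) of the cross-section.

X̄ = 59.59 mm, Ȳ = 34.69 mm

plate: A = 120 × 70 = 8400.00, centroid at (60.00, 35.00).
hole: A = −π·9² = -254.47, centroid at (73.00, 45.00).
ΣA = 8145.53 mm², ΣAX̄ = 485423.76 mm³, ΣAȲ = 282548.89 mm³.
X̄ = 485423.76/8145.53 = 59.59 mm; Ȳ = 282548.89/8145.53 = 34.69 mm.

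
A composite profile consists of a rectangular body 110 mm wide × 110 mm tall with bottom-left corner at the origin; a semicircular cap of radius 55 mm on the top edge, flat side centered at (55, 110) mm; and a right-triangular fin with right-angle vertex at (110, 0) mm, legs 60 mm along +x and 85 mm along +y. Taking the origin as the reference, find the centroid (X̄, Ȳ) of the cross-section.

X̄ = 64.86 mm, Ȳ = 70.68 mm

rectangular body: A = 110 × 110 = 12100.00, centroid at (55.00, 55.00).
semicircular top: A = ½π·55² = 4751.66, centroid at (55.00, 133.34).
triangular fin: A = ½·60·85 = 2550.00, centroid at (130.00, 28.33).
ΣA = 19401.66 mm², ΣAX̄ = 1258341.24 mm³, ΣAȲ = 1371349.14 mm³.
X̄ = 1258341.24/19401.66 = 64.86 mm; Ȳ = 1371349.14/19401.66 = 70.68 mm.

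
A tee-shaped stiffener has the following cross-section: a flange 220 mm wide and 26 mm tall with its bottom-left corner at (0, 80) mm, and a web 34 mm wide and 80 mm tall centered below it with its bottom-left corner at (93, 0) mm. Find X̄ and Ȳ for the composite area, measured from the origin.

Part | A | x̄ᵢ | ȳᵢ | A·x̄ᵢ | A·ȳᵢ
web | 2720.00 | 110.00 | 40.00 | 299200.00 | 108800.00
flange | 5720.00 | 110.00 | 93.00 | 629200.00 | 531960.00
Σ | 8440.00 |  |  | 928400.00 | 640760.00
X̄ = 928400.00 / 8440.00 = 110.00 mm
Ȳ = 640760.00 / 8440.00 = 75.92 mm

X̄ = 110.00 mm, Ȳ = 75.92 mm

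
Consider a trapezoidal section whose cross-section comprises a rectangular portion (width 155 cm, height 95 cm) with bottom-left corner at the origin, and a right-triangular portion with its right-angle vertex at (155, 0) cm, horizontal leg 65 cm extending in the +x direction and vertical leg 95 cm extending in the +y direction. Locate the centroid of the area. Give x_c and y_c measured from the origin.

Part | A | x̄ᵢ | ȳᵢ | A·x̄ᵢ | A·ȳᵢ
rectangular portion | 14725.00 | 77.50 | 47.50 | 1141187.50 | 699437.50
triangular portion | 3087.50 | 176.67 | 31.67 | 545458.33 | 97770.83
Σ | 17812.50 |  |  | 1686645.83 | 797208.33
x_c = 1686645.83 / 17812.50 = 94.69 cm
y_c = 797208.33 / 17812.50 = 44.76 cm

x_c = 94.69 cm, y_c = 44.76 cm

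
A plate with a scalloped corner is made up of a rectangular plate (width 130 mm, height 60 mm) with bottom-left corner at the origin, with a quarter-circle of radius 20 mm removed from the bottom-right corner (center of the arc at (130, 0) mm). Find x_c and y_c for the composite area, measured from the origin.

x_c = 62.63 mm, y_c = 30.90 mm

plate: A = 130 × 60 = 7800.00, centroid at (65.00, 30.00).
removed quarter-circle: A = −¼π·20² = -314.16, centroid at (121.51, 8.49).
ΣA = 7485.84 mm²
ΣAx_c = (7800.00)(65.00) + (-314.16)(121.51) = 468825.96 mm³
ΣAy_c = (7800.00)(30.00) + (-314.16)(8.49) = 231333.33 mm³
x_c = 468825.96 / 7485.84 = 62.63 mm
y_c = 231333.33 / 7485.84 = 30.90 mm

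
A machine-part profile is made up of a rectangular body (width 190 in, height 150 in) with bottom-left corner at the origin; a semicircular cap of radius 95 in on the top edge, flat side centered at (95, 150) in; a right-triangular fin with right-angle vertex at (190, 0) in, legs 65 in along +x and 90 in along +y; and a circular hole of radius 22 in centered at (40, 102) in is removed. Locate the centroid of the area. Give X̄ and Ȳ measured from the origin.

X̄ = 104.64 in, Ȳ = 108.17 in

rectangular body: A = 190 × 150 = 28500.00, centroid at (95.00, 75.00).
semicircular top: A = ½π·95² = 14176.44, centroid at (95.00, 190.32).
triangular fin: A = ½·65·90 = 2925.00, centroid at (211.67, 30.00).
hole: A = −π·22² = -1520.53, centroid at (40.00, 102.00).
ΣA = 44080.91 in², ΣAX̄ = 4612565.27 in³, ΣAȲ = 4768204.71 in³.
X̄ = 4612565.27/44080.91 = 104.64 in; Ȳ = 4768204.71/44080.91 = 108.17 in.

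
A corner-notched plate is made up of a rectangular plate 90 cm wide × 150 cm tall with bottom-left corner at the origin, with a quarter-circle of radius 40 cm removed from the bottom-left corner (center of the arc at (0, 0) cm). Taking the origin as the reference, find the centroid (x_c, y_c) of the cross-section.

Part | A | x̄ᵢ | ȳᵢ | A·x̄ᵢ | A·ȳᵢ
plate | 13500.00 | 45.00 | 75.00 | 607500.00 | 1012500.00
removed quarter-circle | -1256.64 | 16.98 | 16.98 | -21333.33 | -21333.33
Σ | 12243.36 |  |  | 586166.67 | 991166.67
x_c = 586166.67 / 12243.36 = 47.88 cm
y_c = 991166.67 / 12243.36 = 80.96 cm

x_c = 47.88 cm, y_c = 80.96 cm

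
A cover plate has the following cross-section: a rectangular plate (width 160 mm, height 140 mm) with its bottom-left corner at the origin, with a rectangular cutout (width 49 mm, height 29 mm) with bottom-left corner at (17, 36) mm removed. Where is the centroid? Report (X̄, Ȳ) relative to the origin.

X̄ = 82.61 mm, Ȳ = 71.32 mm

Part | A | x̄ᵢ | ȳᵢ | A·x̄ᵢ | A·ȳᵢ
plate | 22400.00 | 80.00 | 70.00 | 1792000.00 | 1568000.00
hole | -1421.00 | 41.50 | 50.50 | -58971.50 | -71760.50
Σ | 20979.00 |  |  | 1733028.50 | 1496239.50
X̄ = 1733028.50 / 20979.00 = 82.61 mm
Ȳ = 1496239.50 / 20979.00 = 71.32 mm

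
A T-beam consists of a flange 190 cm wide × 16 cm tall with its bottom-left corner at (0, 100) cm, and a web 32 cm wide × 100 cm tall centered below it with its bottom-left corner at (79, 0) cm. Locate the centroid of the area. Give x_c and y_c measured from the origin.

web: A = 32 × 100 = 3200.00, centroid at (95.00, 50.00).
flange: A = 190 × 16 = 3040.00, centroid at (95.00, 108.00).
ΣA = 6240.00 cm²
ΣAx_c = (3200.00)(95.00) + (3040.00)(95.00) = 592800.00 cm³
ΣAy_c = (3200.00)(50.00) + (3040.00)(108.00) = 488320.00 cm³
x_c = 592800.00 / 6240.00 = 95.00 cm
y_c = 488320.00 / 6240.00 = 78.26 cm

x_c = 95.00 cm, y_c = 78.26 cm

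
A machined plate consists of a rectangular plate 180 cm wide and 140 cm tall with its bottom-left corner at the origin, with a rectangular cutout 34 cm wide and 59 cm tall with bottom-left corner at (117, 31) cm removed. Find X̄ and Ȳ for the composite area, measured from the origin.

X̄ = 86.19 cm, Ȳ = 70.82 cm

plate: A = 180 × 140 = 25200.00, centroid at (90.00, 70.00).
hole: A = −(34 × 59) = -2006.00, centroid at (134.00, 60.50).
ΣA = 23194.00 cm², ΣAX̄ = 1999196.00 cm³, ΣAȲ = 1642637.00 cm³.
X̄ = 1999196.00/23194.00 = 86.19 cm; Ȳ = 1642637.00/23194.00 = 70.82 cm.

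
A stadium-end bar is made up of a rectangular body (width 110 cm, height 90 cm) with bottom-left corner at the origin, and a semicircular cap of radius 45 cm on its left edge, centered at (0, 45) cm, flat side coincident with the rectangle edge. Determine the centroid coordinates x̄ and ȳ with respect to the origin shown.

rectangular body: A = 110 × 90 = 9900.00, centroid at (55.00, 45.00).
semicircular end: A = ½π·45² = 3180.86, centroid at (-19.10, 45.00).
ΣA = 13080.86 cm²
ΣAx̄ = (9900.00)(55.00) + (3180.86)(-19.10) = 483750.00 cm³
ΣAȳ = (9900.00)(45.00) + (3180.86)(45.00) = 588638.82 cm³
x̄ = 483750.00 / 13080.86 = 36.98 cm
ȳ = 588638.82 / 13080.86 = 45.00 cm

x̄ = 36.98 cm, ȳ = 45.00 cm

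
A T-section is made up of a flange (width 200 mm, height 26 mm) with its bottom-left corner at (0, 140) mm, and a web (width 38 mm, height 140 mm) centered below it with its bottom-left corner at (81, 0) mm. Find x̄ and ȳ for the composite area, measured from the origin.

Part | A | x̄ᵢ | ȳᵢ | A·x̄ᵢ | A·ȳᵢ
web | 5320.00 | 100.00 | 70.00 | 532000.00 | 372400.00
flange | 5200.00 | 100.00 | 153.00 | 520000.00 | 795600.00
Σ | 10520.00 |  |  | 1052000.00 | 1168000.00
x̄ = 1052000.00 / 10520.00 = 100.00 mm
ȳ = 1168000.00 / 10520.00 = 111.03 mm

x̄ = 100.00 mm, ȳ = 111.03 mm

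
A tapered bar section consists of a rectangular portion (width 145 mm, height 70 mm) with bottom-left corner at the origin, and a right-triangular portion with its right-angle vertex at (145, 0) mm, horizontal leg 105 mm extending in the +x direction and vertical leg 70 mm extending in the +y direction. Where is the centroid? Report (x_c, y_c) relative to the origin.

rectangular portion: A = 145 × 70 = 10150.00, centroid at (72.50, 35.00).
triangular portion: A = ½·105·70 = 3675.00, centroid at (180.00, 23.33).
ΣA = 13825.00 mm²
ΣAx_c = (10150.00)(72.50) + (3675.00)(180.00) = 1397375.00 mm³
ΣAy_c = (10150.00)(35.00) + (3675.00)(23.33) = 441000.00 mm³
x_c = 1397375.00 / 13825.00 = 101.08 mm
y_c = 441000.00 / 13825.00 = 31.90 mm

x_c = 101.08 mm, y_c = 31.90 mm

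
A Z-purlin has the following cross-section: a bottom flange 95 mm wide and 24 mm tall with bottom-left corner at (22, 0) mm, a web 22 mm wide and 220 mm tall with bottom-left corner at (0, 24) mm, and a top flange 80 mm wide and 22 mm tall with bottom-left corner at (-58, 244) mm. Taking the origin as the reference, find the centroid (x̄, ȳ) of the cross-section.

bottom flange: A = 95 × 24 = 2280.00, centroid at (69.50, 12.00).
web: A = 22 × 220 = 4840.00, centroid at (11.00, 134.00).
top flange: A = 80 × 22 = 1760.00, centroid at (-18.00, 255.00).
ΣA = 8880.00 mm², ΣAx̄ = 180020.00 mm³, ΣAȳ = 1124720.00 mm³.
x̄ = 180020.00/8880.00 = 20.27 mm; ȳ = 1124720.00/8880.00 = 126.66 mm.

x̄ = 20.27 mm, ȳ = 126.66 mm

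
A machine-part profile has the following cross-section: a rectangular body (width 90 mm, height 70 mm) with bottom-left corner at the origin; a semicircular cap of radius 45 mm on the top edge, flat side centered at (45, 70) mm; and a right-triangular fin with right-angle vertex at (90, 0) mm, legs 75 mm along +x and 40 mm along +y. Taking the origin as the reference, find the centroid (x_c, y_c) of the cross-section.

x_c = 54.56 mm, y_c = 47.71 mm

rectangular body: A = 90 × 70 = 6300.00, centroid at (45.00, 35.00).
semicircular top: A = ½π·45² = 3180.86, centroid at (45.00, 89.10).
triangular fin: A = ½·75·40 = 1500.00, centroid at (115.00, 13.33).
ΣA = 10980.86 mm², ΣAx_c = 599138.82 mm³, ΣAy_c = 523910.38 mm³.
x_c = 599138.82/10980.86 = 54.56 mm; y_c = 523910.38/10980.86 = 47.71 mm.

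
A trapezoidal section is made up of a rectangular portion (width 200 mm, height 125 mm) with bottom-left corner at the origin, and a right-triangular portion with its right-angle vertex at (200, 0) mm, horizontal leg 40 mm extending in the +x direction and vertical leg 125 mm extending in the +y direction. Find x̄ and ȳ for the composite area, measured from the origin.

rectangular portion: A = 200 × 125 = 25000.00, centroid at (100.00, 62.50).
triangular portion: A = ½·40·125 = 2500.00, centroid at (213.33, 41.67).
ΣA = 27500.00 mm², ΣAx̄ = 3033333.33 mm³, ΣAȳ = 1666666.67 mm³.
x̄ = 3033333.33/27500.00 = 110.30 mm; ȳ = 1666666.67/27500.00 = 60.61 mm.

x̄ = 110.30 mm, ȳ = 60.61 mm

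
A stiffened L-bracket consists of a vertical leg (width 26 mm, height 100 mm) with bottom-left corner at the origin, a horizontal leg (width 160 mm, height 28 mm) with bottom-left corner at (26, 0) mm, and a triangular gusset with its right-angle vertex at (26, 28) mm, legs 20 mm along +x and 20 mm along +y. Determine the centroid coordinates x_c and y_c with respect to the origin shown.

vertical leg: A = 26 × 100 = 2600.00, centroid at (13.00, 50.00).
horizontal leg: A = 160 × 28 = 4480.00, centroid at (106.00, 14.00).
gusset: A = ½·20·20 = 200.00, centroid at (32.67, 34.67).
ΣA = 7280.00 mm², ΣAx_c = 515213.33 mm³, ΣAy_c = 199653.33 mm³.
x_c = 515213.33/7280.00 = 70.77 mm; y_c = 199653.33/7280.00 = 27.42 mm.

x_c = 70.77 mm, y_c = 27.42 mm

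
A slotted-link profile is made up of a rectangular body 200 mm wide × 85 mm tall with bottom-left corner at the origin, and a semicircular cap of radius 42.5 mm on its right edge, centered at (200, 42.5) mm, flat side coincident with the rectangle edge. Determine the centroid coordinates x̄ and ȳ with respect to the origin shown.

Part | A | x̄ᵢ | ȳᵢ | A·x̄ᵢ | A·ȳᵢ
rectangular body | 17000.00 | 100.00 | 42.50 | 1700000.00 | 722500.00
semicircular end | 2837.25 | 218.04 | 42.50 | 618627.26 | 120583.16
Σ | 19837.25 |  |  | 2318627.26 | 843083.16
x̄ = 2318627.26 / 19837.25 = 116.88 mm
ȳ = 843083.16 / 19837.25 = 42.50 mm

x̄ = 116.88 mm, ȳ = 42.50 mm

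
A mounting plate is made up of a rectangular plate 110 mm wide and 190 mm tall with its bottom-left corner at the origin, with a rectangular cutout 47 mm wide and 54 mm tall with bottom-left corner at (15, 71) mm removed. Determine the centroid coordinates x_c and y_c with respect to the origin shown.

x_c = 57.28 mm, y_c = 94.59 mm

plate: A = 110 × 190 = 20900.00, centroid at (55.00, 95.00).
hole: A = −(47 × 54) = -2538.00, centroid at (38.50, 98.00).
ΣA = 18362.00 mm², ΣAx_c = 1051787.00 mm³, ΣAy_c = 1736776.00 mm³.
x_c = 1051787.00/18362.00 = 57.28 mm; y_c = 1736776.00/18362.00 = 94.59 mm.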